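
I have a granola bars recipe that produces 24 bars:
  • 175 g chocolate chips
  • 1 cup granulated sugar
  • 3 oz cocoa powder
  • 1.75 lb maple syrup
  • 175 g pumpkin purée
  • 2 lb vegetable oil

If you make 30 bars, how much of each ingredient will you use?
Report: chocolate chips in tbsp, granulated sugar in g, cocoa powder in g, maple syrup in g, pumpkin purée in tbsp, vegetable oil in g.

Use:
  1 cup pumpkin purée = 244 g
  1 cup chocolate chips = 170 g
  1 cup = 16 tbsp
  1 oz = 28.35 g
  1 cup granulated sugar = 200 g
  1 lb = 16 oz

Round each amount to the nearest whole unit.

Scaling factor: 30/24 = 5/4 = 1.25.
chocolate chips: 175 g × 5/4 ÷ 170 g/cup × 16 tbsp/cup ≈ 21 tbsp
granulated sugar: 1 cup × 5/4 × 200 g/cup = 250 g
cocoa powder: 3 oz × 5/4 × 28.35 g/oz ≈ 106 g
maple syrup: 1.75 lb × 5/4 × 16 oz/lb × 28.35 g/oz ≈ 992 g
pumpkin purée: 175 g × 5/4 ÷ 244 g/cup × 16 tbsp/cup ≈ 14 tbsp
vegetable oil: 2 lb × 5/4 × 16 oz/lb × 28.35 g/oz = 1134 g

chocolate chips: 21 tbsp; granulated sugar: 250 g; cocoa powder: 106 g; maple syrup: 992 g; pumpkin purée: 14 tbsp; vegetable oil: 1134 g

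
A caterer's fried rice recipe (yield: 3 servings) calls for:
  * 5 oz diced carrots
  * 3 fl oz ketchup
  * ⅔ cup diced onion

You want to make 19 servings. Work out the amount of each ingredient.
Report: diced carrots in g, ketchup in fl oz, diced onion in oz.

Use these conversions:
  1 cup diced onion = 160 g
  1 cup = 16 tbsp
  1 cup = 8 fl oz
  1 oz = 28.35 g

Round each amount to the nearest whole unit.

diced carrots: 898 g; ketchup: 19 fl oz; diced onion: 24 oz

Scaling factor: 19/3.
diced carrots: 5 oz × 19/3 × 28.35 g/oz ≈ 898 g
ketchup: 3 fl oz × 19/3 = 19 fl oz
diced onion: 2/3 cup × 19/3 × 160 g/cup ÷ 28.35 g/oz ≈ 24 oz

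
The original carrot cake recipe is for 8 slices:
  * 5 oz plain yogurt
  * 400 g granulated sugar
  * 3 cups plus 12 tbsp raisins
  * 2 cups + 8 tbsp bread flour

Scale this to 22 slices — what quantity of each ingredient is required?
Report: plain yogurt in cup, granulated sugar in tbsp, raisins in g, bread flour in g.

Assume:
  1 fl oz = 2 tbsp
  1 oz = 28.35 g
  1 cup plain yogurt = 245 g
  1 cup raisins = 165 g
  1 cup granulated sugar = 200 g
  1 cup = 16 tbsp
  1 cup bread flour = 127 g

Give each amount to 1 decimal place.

Scaling factor: 22/8 = 11/4 = 2.75.
plain yogurt: 5 oz × 11/4 × 28.35 g/oz ÷ 245 g/cup ≈ 1.6 cup
granulated sugar: 400 g × 11/4 ÷ 200 g/cup × 16 tbsp/cup = 88.0 tbsp
raisins: (3 cup + 12 tbsp = 3.75 cup) × 11/4 × 165 g/cup ≈ 1701.6 g
bread flour: (2 cup + 8 tbsp = 2.5 cup) × 11/4 × 127 g/cup ≈ 873.1 g

plain yogurt: 1.6 cup; granulated sugar: 88.0 tbsp; raisins: 1701.6 g; bread flour: 873.1 g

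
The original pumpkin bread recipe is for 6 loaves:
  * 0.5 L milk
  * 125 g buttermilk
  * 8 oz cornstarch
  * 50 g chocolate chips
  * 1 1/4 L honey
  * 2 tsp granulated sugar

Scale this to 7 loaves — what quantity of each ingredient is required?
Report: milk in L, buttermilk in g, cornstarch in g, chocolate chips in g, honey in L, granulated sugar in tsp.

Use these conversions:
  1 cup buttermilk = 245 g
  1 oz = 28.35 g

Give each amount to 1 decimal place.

Scaling factor: 7/6.
milk: 0.5 L × 7/6 ≈ 0.6 L
buttermilk: 125 g × 7/6 ≈ 145.8 g
cornstarch: 8 oz × 7/6 × 28.35 g/oz = 264.6 g
chocolate chips: 50 g × 7/6 ≈ 58.3 g
honey: 1.25 L × 7/6 ≈ 1.5 L
granulated sugar: 2 tsp × 7/6 ≈ 2.3 tsp

milk: 0.6 L; buttermilk: 145.8 g; cornstarch: 264.6 g; chocolate chips: 58.3 g; honey: 1.5 L; granulated sugar: 2.3 tsp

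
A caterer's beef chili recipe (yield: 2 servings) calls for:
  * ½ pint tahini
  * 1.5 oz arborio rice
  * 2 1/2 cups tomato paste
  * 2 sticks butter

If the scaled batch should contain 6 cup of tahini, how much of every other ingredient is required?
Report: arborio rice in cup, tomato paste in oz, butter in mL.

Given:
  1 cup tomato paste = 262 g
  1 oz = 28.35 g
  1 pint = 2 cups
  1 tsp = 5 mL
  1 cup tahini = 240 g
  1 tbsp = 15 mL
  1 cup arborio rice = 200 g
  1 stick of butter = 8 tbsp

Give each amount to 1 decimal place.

arborio rice: 1.3 cup; tomato paste: 138.6 oz; butter: 1440.0 mL

The original recipe has 1 cup of tahini, so the scaling factor is 6 ÷ 1 = 6.
arborio rice: 1.5 oz × 6 × 28.35 g/oz ÷ 200 g/cup ≈ 1.3 cup
tomato paste: 2.5 cup × 6 × 262 g/cup ÷ 28.35 g/oz ≈ 138.6 oz
butter: 2 stick × 6 × 8 tbsp/stick × 15 mL/tbsp = 1440.0 mL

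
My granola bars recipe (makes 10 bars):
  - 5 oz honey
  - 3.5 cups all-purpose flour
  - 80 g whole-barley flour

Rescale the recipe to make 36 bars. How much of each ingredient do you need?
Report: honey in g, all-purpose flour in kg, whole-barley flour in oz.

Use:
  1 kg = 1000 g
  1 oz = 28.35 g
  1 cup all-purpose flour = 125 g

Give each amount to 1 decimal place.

honey: 510.3 g; all-purpose flour: 1.6 kg; whole-barley flour: 10.2 oz

Scaling factor: 36/10 = 18/5 = 3.6.
honey: 5 oz × 18/5 × 28.35 g/oz = 510.3 g
all-purpose flour: 3.5 cup × 18/5 × 125 g/cup ÷ 1000 g/kg ≈ 1.6 kg
whole-barley flour: 80 g × 18/5 ÷ 28.35 g/oz ≈ 10.2 oz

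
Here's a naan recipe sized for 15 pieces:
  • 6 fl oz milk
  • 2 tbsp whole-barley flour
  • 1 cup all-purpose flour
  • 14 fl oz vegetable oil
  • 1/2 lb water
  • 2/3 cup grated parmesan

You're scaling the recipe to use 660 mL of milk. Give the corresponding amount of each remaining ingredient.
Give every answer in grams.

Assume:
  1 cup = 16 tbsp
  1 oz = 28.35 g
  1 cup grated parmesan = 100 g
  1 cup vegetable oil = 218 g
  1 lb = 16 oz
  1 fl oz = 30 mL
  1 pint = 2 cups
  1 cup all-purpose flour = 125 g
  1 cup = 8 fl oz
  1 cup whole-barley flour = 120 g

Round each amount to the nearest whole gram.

whole-barley flour: 55 g; all-purpose flour: 458 g; vegetable oil: 1399 g; water: 832 g; grated parmesan: 244 g

The original recipe has 180 mL of milk, so the scaling factor is 660 ÷ 180 = 11/3.
whole-barley flour: 2 tbsp × 11/3 ÷ 16 tbsp/cup × 120 g/cup = 55 g
all-purpose flour: 1 cup × 11/3 × 125 g/cup ≈ 458 g
vegetable oil: 14 fl oz × 11/3 ÷ 8 fl oz/cup × 218 g/cup ≈ 1399 g
water: 0.5 lb × 11/3 × 16 oz/lb × 28.35 g/oz ≈ 832 g
grated parmesan: 2/3 cup × 11/3 × 100 g/cup ≈ 244 g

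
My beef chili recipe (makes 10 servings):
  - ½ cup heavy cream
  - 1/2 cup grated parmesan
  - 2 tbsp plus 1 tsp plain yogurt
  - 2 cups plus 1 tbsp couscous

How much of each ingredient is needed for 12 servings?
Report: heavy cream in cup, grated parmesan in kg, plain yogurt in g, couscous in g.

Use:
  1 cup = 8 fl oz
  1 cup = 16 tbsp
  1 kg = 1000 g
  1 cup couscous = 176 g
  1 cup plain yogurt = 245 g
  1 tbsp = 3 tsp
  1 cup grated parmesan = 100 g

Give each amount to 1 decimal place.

heavy cream: 0.6 cup; grated parmesan: 0.1 kg; plain yogurt: 42.9 g; couscous: 435.6 g

Scaling factor: 12/10 = 6/5 = 1.2.
heavy cream: 0.5 cup × 6/5 = 0.6 cup
grated parmesan: 0.5 cup × 6/5 × 100 g/cup ÷ 1000 g/kg ≈ 0.1 kg
plain yogurt: (2 tbsp + 1 tsp = 7/3 tbsp) × 6/5 ÷ 16 tbsp/cup × 245 g/cup ≈ 42.9 g
couscous: (2 cup + 1 tbsp = 2.0625 cup) × 6/5 × 176 g/cup = 435.6 g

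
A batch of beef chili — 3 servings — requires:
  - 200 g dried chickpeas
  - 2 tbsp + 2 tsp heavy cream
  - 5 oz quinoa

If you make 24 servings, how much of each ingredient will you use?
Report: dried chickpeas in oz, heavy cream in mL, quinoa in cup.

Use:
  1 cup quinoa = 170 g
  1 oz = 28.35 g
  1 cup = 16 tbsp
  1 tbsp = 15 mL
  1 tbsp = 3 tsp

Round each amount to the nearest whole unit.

Scaling factor: 24/3 = 8.
dried chickpeas: 200 g × 8 ÷ 28.35 g/oz ≈ 56 oz
heavy cream: (2 tbsp + 2 tsp = 8/3 tbsp) × 8 × 15 mL/tbsp = 320 mL
quinoa: 5 oz × 8 × 28.35 g/oz ÷ 170 g/cup ≈ 7 cup

dried chickpeas: 56 oz; heavy cream: 320 mL; quinoa: 7 cup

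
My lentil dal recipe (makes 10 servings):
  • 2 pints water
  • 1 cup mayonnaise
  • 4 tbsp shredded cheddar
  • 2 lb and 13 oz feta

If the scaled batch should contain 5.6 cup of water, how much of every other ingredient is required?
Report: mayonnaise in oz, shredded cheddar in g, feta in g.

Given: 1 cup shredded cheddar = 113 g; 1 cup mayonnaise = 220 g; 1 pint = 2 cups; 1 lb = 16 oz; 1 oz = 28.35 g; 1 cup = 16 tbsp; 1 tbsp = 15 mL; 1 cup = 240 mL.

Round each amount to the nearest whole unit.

mayonnaise: 11 oz; shredded cheddar: 40 g; feta: 1786 g

The original recipe has 4 cup of water, so the scaling factor is 5.6 ÷ 4 = 7/5 = 1.4.
mayonnaise: 1 cup × 7/5 × 220 g/cup ÷ 28.35 g/oz ≈ 11 oz
shredded cheddar: 4 tbsp × 7/5 ÷ 16 tbsp/cup × 113 g/cup ≈ 40 g
feta: (2 lb + 13 oz = 2.8125 lb) × 7/5 × 16 oz/lb × 28.35 g/oz ≈ 1786 g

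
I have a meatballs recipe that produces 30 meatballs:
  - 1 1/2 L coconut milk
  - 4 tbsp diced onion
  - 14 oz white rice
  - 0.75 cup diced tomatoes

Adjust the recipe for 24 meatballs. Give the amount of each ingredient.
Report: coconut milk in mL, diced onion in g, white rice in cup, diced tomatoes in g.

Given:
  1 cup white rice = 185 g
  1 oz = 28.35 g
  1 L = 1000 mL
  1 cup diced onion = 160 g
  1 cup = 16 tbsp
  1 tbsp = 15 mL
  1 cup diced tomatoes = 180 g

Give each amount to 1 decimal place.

Scaling factor: 24/30 = 4/5 = 0.8.
coconut milk: 1.5 L × 4/5 × 1000 mL/L = 1200.0 mL
diced onion: 4 tbsp × 4/5 ÷ 16 tbsp/cup × 160 g/cup = 32.0 g
white rice: 14 oz × 4/5 × 28.35 g/oz ÷ 185 g/cup ≈ 1.7 cup
diced tomatoes: 0.75 cup × 4/5 × 180 g/cup = 108.0 g

coconut milk: 1200.0 mL; diced onion: 32.0 g; white rice: 1.7 cup; diced tomatoes: 108.0 g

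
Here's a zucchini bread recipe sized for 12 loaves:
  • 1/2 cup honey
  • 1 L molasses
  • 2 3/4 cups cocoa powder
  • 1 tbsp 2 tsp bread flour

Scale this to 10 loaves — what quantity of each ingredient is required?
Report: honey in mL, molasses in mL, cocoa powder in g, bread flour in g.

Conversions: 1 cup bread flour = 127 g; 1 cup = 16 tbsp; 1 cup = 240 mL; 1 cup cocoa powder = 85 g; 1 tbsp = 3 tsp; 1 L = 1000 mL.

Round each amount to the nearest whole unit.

Scaling factor: 10/12 = 5/6.
honey: 0.5 cup × 5/6 × 240 mL/cup = 100 mL
molasses: 1 L × 5/6 × 1000 mL/L ≈ 833 mL
cocoa powder: 2.75 cup × 5/6 × 85 g/cup ≈ 195 g
bread flour: (1 tbsp + 2 tsp = 5/3 tbsp) × 5/6 ÷ 16 tbsp/cup × 127 g/cup ≈ 11 g

honey: 100 mL; molasses: 833 mL; cocoa powder: 195 g; bread flour: 11 g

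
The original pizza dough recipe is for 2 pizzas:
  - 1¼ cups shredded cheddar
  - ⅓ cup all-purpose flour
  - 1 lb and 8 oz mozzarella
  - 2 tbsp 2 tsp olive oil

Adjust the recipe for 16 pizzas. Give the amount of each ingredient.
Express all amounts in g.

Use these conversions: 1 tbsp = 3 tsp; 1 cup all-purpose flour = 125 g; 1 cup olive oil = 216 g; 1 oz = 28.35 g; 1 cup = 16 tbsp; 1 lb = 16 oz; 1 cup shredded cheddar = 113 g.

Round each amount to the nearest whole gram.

shredded cheddar: 1130 g; all-purpose flour: 333 g; mozzarella: 5443 g; olive oil: 288 g

Scaling factor: 16/2 = 8.
shredded cheddar: 1.25 cup × 8 × 113 g/cup = 1130 g
all-purpose flour: 1/3 cup × 8 × 125 g/cup ≈ 333 g
mozzarella: (1 lb + 8 oz = 1.5 lb) × 8 × 16 oz/lb × 28.35 g/oz ≈ 5443 g
olive oil: (2 tbsp + 2 tsp = 8/3 tbsp) × 8 ÷ 16 tbsp/cup × 216 g/cup = 288 g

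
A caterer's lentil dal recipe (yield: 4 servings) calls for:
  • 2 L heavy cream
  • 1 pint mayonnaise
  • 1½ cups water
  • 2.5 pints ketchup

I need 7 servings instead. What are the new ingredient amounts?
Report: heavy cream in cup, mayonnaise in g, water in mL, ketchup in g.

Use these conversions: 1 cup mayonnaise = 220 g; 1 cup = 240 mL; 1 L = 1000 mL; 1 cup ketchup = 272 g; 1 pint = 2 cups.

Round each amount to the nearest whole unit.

heavy cream: 15 cup; mayonnaise: 770 g; water: 630 mL; ketchup: 2380 g

Scaling factor: 7/4 = 1.75.
heavy cream: 2 L × 7/4 × 1000 mL/L ÷ 240 mL/cup ≈ 15 cup
mayonnaise: 1 pint × 7/4 × 2 cup/pint × 220 g/cup = 770 g
water: 1.5 cup × 7/4 × 240 mL/cup = 630 mL
ketchup: 2.5 pint × 7/4 × 2 cup/pint × 272 g/cup = 2380 g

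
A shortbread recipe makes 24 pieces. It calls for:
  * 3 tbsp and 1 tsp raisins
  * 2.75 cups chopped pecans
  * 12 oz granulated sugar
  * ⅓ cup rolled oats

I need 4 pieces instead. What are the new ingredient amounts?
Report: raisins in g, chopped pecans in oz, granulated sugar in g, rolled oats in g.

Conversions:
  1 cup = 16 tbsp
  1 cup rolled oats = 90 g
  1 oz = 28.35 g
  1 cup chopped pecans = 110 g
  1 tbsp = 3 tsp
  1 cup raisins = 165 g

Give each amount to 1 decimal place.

raisins: 5.7 g; chopped pecans: 1.8 oz; granulated sugar: 56.7 g; rolled oats: 5.0 g

Scaling factor: 4/24 = 1/6.
raisins: (3 tbsp + 1 tsp = 10/3 tbsp) × 1/6 ÷ 16 tbsp/cup × 165 g/cup ≈ 5.7 g
chopped pecans: 2.75 cup × 1/6 × 110 g/cup ÷ 28.35 g/oz ≈ 1.8 oz
granulated sugar: 12 oz × 1/6 × 28.35 g/oz = 56.7 g
rolled oats: 1/3 cup × 1/6 × 90 g/cup = 5.0 g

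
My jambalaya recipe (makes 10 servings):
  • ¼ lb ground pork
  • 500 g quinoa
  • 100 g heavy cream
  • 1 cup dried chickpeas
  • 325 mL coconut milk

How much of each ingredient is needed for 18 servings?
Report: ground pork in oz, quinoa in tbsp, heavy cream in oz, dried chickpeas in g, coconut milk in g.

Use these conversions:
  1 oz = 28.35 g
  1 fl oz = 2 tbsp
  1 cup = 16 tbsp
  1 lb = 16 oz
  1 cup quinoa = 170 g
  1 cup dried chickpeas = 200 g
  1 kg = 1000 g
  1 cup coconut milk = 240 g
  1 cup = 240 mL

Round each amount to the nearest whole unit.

Scaling factor: 18/10 = 9/5 = 1.8.
ground pork: 0.25 lb × 9/5 × 16 oz/lb ≈ 7 oz
quinoa: 500 g × 9/5 ÷ 170 g/cup × 16 tbsp/cup ≈ 85 tbsp
heavy cream: 100 g × 9/5 ÷ 28.35 g/oz ≈ 6 oz
dried chickpeas: 1 cup × 9/5 × 200 g/cup = 360 g
coconut milk: 325 mL × 9/5 ÷ 240 mL/cup × 240 g/cup = 585 g

ground pork: 7 oz; quinoa: 85 tbsp; heavy cream: 6 oz; dried chickpeas: 360 g; coconut milk: 585 g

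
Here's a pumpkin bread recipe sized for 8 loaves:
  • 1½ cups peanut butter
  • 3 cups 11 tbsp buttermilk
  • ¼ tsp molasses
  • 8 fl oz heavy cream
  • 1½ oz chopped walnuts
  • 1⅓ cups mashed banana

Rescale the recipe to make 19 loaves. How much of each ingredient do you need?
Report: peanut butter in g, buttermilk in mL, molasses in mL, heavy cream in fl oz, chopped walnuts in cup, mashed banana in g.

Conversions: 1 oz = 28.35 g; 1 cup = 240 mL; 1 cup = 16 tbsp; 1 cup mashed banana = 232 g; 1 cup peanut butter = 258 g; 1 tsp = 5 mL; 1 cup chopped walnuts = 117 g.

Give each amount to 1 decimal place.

peanut butter: 919.1 g; buttermilk: 2101.9 mL; molasses: 3.0 mL; heavy cream: 19.0 fl oz; chopped walnuts: 0.9 cup; mashed banana: 734.7 g

Scaling factor: 19/8 = 2.375.
peanut butter: 1.5 cup × 19/8 × 258 g/cup ≈ 919.1 g
buttermilk: (3 cup + 11 tbsp = 3.6875 cup) × 19/8 × 240 mL/cup ≈ 2101.9 mL
molasses: 0.25 tsp × 19/8 × 5 mL/tsp ≈ 3.0 mL
heavy cream: 8 fl oz × 19/8 = 19.0 fl oz
chopped walnuts: 1.5 oz × 19/8 × 28.35 g/oz ÷ 117 g/cup ≈ 0.9 cup
mashed banana: 4/3 cup × 19/8 × 232 g/cup ≈ 734.7 g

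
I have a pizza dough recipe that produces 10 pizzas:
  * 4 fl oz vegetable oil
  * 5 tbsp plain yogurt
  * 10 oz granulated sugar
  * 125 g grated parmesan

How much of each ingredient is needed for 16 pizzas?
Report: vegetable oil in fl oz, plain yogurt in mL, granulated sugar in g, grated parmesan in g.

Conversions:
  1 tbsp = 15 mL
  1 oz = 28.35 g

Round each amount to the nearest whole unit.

Scaling factor: 16/10 = 8/5 = 1.6.
vegetable oil: 4 fl oz × 8/5 ≈ 6 fl oz
plain yogurt: 5 tbsp × 8/5 × 15 mL/tbsp = 120 mL
granulated sugar: 10 oz × 8/5 × 28.35 g/oz ≈ 454 g
grated parmesan: 125 g × 8/5 = 200 g

vegetable oil: 6 fl oz; plain yogurt: 120 mL; granulated sugar: 454 g; grated parmesan: 200 g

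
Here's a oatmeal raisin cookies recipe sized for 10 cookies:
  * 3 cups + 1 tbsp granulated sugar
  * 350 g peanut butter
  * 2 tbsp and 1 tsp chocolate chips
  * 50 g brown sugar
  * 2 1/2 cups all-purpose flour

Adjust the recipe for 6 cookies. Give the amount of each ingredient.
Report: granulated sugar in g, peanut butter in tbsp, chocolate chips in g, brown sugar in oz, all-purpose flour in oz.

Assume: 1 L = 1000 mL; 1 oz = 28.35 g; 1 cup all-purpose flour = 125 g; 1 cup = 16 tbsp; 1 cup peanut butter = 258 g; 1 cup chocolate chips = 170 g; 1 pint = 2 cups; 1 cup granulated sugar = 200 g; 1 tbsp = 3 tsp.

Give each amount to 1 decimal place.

Scaling factor: 6/10 = 3/5 = 0.6.
granulated sugar: (3 cup + 1 tbsp = 3.0625 cup) × 3/5 × 200 g/cup = 367.5 g
peanut butter: 350 g × 3/5 ÷ 258 g/cup × 16 tbsp/cup ≈ 13.0 tbsp
chocolate chips: (2 tbsp + 1 tsp = 7/3 tbsp) × 3/5 ÷ 16 tbsp/cup × 170 g/cup ≈ 14.9 g
brown sugar: 50 g × 3/5 ÷ 28.35 g/oz ≈ 1.1 oz
all-purpose flour: 2.5 cup × 3/5 × 125 g/cup ÷ 28.35 g/oz ≈ 6.6 oz

granulated sugar: 367.5 g; peanut butter: 13.0 tbsp; chocolate chips: 14.9 g; brown sugar: 1.1 oz; all-purpose flour: 6.6 oz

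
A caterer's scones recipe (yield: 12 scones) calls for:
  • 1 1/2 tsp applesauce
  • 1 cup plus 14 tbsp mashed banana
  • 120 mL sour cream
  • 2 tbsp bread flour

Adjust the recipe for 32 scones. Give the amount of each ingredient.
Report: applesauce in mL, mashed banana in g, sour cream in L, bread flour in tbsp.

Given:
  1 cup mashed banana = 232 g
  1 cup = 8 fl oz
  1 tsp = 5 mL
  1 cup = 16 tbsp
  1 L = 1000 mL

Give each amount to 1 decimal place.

applesauce: 20.0 mL; mashed banana: 1160.0 g; sour cream: 0.3 L; bread flour: 5.3 tbsp

Scaling factor: 32/12 = 8/3.
applesauce: 1.5 tsp × 8/3 × 5 mL/tsp = 20.0 mL
mashed banana: (1 cup + 14 tbsp = 1.875 cup) × 8/3 × 232 g/cup = 1160.0 g
sour cream: 120 mL × 8/3 ÷ 1000 mL/L ≈ 0.3 L
bread flour: 2 tbsp × 8/3 ≈ 5.3 tbsp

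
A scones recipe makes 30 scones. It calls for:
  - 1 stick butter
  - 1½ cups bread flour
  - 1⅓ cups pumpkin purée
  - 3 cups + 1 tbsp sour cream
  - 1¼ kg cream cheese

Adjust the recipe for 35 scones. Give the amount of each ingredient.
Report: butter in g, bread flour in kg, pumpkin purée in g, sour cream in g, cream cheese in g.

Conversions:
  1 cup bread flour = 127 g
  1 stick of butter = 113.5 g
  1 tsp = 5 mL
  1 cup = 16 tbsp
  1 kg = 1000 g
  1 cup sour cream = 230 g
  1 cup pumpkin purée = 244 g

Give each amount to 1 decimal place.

butter: 132.4 g; bread flour: 0.2 kg; pumpkin purée: 379.6 g; sour cream: 821.8 g; cream cheese: 1458.3 g

Scaling factor: 35/30 = 7/6.
butter: 1 stick × 7/6 × 113.5 g/stick ≈ 132.4 g
bread flour: 1.5 cup × 7/6 × 127 g/cup ÷ 1000 g/kg ≈ 0.2 kg
pumpkin purée: 4/3 cup × 7/6 × 244 g/cup ≈ 379.6 g
sour cream: (3 cup + 1 tbsp = 3.0625 cup) × 7/6 × 230 g/cup ≈ 821.8 g
cream cheese: 1.25 kg × 7/6 × 1000 g/kg ≈ 1458.3 g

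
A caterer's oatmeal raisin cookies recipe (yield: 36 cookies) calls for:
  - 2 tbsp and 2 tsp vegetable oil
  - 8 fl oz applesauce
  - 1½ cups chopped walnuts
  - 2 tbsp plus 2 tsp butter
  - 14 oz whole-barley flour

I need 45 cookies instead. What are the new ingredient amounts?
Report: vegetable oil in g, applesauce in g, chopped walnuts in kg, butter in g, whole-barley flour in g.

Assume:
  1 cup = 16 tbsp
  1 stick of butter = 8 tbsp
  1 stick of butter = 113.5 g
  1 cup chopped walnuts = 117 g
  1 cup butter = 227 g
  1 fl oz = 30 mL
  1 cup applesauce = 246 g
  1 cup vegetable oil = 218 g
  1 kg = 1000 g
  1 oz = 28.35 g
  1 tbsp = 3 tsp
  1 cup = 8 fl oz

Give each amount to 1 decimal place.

Scaling factor: 45/36 = 5/4 = 1.25.
vegetable oil: (2 tbsp + 2 tsp = 8/3 tbsp) × 5/4 ÷ 16 tbsp/cup × 218 g/cup ≈ 45.4 g
applesauce: 8 fl oz × 5/4 ÷ 8 fl oz/cup × 246 g/cup = 307.5 g
chopped walnuts: 1.5 cup × 5/4 × 117 g/cup ÷ 1000 g/kg ≈ 0.2 kg
butter: (2 tbsp + 2 tsp = 8/3 tbsp) × 5/4 ÷ 8 tbsp/stick × 113.5 g/stick ≈ 47.3 g
whole-barley flour: 14 oz × 5/4 × 28.35 g/oz ≈ 496.1 g

vegetable oil: 45.4 g; applesauce: 307.5 g; chopped walnuts: 0.2 kg; butter: 47.3 g; whole-barley flour: 496.1 g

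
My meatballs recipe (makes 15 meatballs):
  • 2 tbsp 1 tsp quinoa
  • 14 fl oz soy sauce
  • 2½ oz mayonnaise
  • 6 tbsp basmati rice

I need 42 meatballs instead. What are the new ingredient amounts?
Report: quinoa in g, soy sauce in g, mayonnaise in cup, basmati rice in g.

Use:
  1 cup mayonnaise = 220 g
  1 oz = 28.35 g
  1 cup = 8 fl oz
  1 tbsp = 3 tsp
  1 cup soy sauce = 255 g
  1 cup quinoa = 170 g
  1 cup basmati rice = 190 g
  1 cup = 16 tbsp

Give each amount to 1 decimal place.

quinoa: 69.4 g; soy sauce: 1249.5 g; mayonnaise: 0.9 cup; basmati rice: 199.5 g

Scaling factor: 42/15 = 14/5 = 2.8.
quinoa: (2 tbsp + 1 tsp = 7/3 tbsp) × 14/5 ÷ 16 tbsp/cup × 170 g/cup ≈ 69.4 g
soy sauce: 14 fl oz × 14/5 ÷ 8 fl oz/cup × 255 g/cup = 1249.5 g
mayonnaise: 2.5 oz × 14/5 × 28.35 g/oz ÷ 220 g/cup ≈ 0.9 cup
basmati rice: 6 tbsp × 14/5 ÷ 16 tbsp/cup × 190 g/cup = 199.5 g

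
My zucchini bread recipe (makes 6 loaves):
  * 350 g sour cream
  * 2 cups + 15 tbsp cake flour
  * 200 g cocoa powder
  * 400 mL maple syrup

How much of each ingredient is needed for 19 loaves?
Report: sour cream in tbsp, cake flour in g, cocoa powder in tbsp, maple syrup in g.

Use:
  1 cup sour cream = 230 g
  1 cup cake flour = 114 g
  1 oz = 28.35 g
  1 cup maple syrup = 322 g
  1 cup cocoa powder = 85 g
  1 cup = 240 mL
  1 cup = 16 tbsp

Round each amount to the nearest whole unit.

Scaling factor: 19/6.
sour cream: 350 g × 19/6 ÷ 230 g/cup × 16 tbsp/cup ≈ 77 tbsp
cake flour: (2 cup + 15 tbsp = 2.9375 cup) × 19/6 × 114 g/cup ≈ 1060 g
cocoa powder: 200 g × 19/6 ÷ 85 g/cup × 16 tbsp/cup ≈ 119 tbsp
maple syrup: 400 mL × 19/6 ÷ 240 mL/cup × 322 g/cup ≈ 1699 g

sour cream: 77 tbsp; cake flour: 1060 g; cocoa powder: 119 tbsp; maple syrup: 1699 g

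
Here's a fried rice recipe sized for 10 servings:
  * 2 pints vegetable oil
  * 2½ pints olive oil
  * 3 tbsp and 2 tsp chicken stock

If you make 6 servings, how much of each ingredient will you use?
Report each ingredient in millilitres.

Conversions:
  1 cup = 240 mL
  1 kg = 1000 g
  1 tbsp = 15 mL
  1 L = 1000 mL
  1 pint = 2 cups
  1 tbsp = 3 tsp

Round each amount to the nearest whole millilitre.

Scaling factor: 6/10 = 3/5 = 0.6.
vegetable oil: 2 pint × 3/5 × 2 cup/pint × 240 mL/cup = 576 mL
olive oil: 2.5 pint × 3/5 × 2 cup/pint × 240 mL/cup = 720 mL
chicken stock: (3 tbsp + 2 tsp = 11/3 tbsp) × 3/5 × 15 mL/tbsp = 33 mL

vegetable oil: 576 mL; olive oil: 720 mL; chicken stock: 33 mL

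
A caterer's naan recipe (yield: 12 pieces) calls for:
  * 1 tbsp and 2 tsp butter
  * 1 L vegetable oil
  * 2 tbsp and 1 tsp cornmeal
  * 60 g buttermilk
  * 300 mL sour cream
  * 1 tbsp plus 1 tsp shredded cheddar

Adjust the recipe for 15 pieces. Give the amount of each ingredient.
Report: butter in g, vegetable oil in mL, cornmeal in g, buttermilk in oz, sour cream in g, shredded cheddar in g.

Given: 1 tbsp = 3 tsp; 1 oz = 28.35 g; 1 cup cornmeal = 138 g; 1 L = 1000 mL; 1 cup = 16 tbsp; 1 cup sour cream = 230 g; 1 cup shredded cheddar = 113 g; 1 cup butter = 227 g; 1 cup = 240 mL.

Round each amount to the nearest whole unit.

Scaling factor: 15/12 = 5/4 = 1.25.
butter: (1 tbsp + 2 tsp = 5/3 tbsp) × 5/4 ÷ 16 tbsp/cup × 227 g/cup ≈ 30 g
vegetable oil: 1 L × 5/4 × 1000 mL/L = 1250 mL
cornmeal: (2 tbsp + 1 tsp = 7/3 tbsp) × 5/4 ÷ 16 tbsp/cup × 138 g/cup ≈ 25 g
buttermilk: 60 g × 5/4 ÷ 28.35 g/oz ≈ 3 oz
sour cream: 300 mL × 5/4 ÷ 240 mL/cup × 230 g/cup ≈ 359 g
shredded cheddar: (1 tbsp + 1 tsp = 4/3 tbsp) × 5/4 ÷ 16 tbsp/cup × 113 g/cup ≈ 12 g

butter: 30 g; vegetable oil: 1250 mL; cornmeal: 25 g; buttermilk: 3 oz; sour cream: 359 g; shredded cheddar: 12 g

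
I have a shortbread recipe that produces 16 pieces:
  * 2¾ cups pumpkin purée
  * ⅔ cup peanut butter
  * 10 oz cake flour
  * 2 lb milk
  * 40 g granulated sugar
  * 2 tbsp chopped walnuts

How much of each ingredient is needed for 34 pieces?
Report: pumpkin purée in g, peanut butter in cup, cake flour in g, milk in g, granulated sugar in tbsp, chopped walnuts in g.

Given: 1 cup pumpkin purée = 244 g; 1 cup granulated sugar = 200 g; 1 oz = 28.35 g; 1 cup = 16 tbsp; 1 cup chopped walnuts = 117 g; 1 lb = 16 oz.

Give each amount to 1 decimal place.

Scaling factor: 34/16 = 17/8 = 2.125.
pumpkin purée: 2.75 cup × 17/8 × 244 g/cup ≈ 1425.9 g
peanut butter: 2/3 cup × 17/8 ≈ 1.4 cup
cake flour: 10 oz × 17/8 × 28.35 g/oz ≈ 602.4 g
milk: 2 lb × 17/8 × 16 oz/lb × 28.35 g/oz = 1927.8 g
granulated sugar: 40 g × 17/8 ÷ 200 g/cup × 16 tbsp/cup = 6.8 tbsp
chopped walnuts: 2 tbsp × 17/8 ÷ 16 tbsp/cup × 117 g/cup ≈ 31.1 g

pumpkin purée: 1425.9 g; peanut butter: 1.4 cup; cake flour: 602.4 g; milk: 1927.8 g; granulated sugar: 6.8 tbsp; chopped walnuts: 31.1 g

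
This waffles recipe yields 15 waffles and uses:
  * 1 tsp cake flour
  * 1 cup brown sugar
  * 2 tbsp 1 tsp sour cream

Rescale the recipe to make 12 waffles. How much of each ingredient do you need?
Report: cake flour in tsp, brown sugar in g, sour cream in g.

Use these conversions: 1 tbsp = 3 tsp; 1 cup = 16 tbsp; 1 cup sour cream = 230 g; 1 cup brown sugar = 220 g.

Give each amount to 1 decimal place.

cake flour: 0.8 tsp; brown sugar: 176.0 g; sour cream: 26.8 g

Scaling factor: 12/15 = 4/5 = 0.8.
cake flour: 1 tsp × 4/5 = 0.8 tsp
brown sugar: 1 cup × 4/5 × 220 g/cup = 176.0 g
sour cream: (2 tbsp + 1 tsp = 7/3 tbsp) × 4/5 ÷ 16 tbsp/cup × 230 g/cup ≈ 26.8 g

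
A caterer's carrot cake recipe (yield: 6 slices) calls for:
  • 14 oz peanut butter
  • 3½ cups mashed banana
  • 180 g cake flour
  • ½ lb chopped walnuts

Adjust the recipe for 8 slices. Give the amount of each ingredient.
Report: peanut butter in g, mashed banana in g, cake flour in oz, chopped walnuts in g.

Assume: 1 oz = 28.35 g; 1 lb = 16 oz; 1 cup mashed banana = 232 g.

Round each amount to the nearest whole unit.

peanut butter: 529 g; mashed banana: 1083 g; cake flour: 8 oz; chopped walnuts: 302 g

Scaling factor: 8/6 = 4/3.
peanut butter: 14 oz × 4/3 × 28.35 g/oz ≈ 529 g
mashed banana: 3.5 cup × 4/3 × 232 g/cup ≈ 1083 g
cake flour: 180 g × 4/3 ÷ 28.35 g/oz ≈ 8 oz
chopped walnuts: 0.5 lb × 4/3 × 16 oz/lb × 28.35 g/oz ≈ 302 g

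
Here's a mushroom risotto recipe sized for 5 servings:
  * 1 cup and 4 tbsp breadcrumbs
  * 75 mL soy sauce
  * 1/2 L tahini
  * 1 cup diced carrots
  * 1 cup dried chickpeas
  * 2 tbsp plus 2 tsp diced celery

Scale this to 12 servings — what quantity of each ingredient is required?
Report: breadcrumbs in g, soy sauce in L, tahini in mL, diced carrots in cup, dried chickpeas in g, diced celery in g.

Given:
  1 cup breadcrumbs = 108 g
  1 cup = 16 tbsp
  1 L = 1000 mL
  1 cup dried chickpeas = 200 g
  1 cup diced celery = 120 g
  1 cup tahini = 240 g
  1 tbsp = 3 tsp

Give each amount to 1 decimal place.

Scaling factor: 12/5 = 2.4.
breadcrumbs: (1 cup + 4 tbsp = 1.25 cup) × 12/5 × 108 g/cup = 324.0 g
soy sauce: 75 mL × 12/5 ÷ 1000 mL/L ≈ 0.2 L
tahini: 0.5 L × 12/5 × 1000 mL/L = 1200.0 mL
diced carrots: 1 cup × 12/5 = 2.4 cup
dried chickpeas: 1 cup × 12/5 × 200 g/cup = 480.0 g
diced celery: (2 tbsp + 2 tsp = 8/3 tbsp) × 12/5 ÷ 16 tbsp/cup × 120 g/cup = 48.0 g

breadcrumbs: 324.0 g; soy sauce: 0.2 L; tahini: 1200.0 mL; diced carrots: 2.4 cup; dried chickpeas: 480.0 g; diced celery: 48.0 g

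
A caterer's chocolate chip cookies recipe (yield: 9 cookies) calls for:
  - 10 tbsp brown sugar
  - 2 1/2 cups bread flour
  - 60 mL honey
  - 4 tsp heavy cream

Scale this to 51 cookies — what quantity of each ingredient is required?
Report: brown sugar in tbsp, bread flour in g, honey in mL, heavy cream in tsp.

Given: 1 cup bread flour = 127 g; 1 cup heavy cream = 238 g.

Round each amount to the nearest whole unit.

Scaling factor: 51/9 = 17/3.
brown sugar: 10 tbsp × 17/3 ≈ 57 tbsp
bread flour: 2.5 cup × 17/3 × 127 g/cup ≈ 1799 g
honey: 60 mL × 17/3 = 340 mL
heavy cream: 4 tsp × 17/3 ≈ 23 tsp

brown sugar: 57 tbsp; bread flour: 1799 g; honey: 340 mL; heavy cream: 23 tsp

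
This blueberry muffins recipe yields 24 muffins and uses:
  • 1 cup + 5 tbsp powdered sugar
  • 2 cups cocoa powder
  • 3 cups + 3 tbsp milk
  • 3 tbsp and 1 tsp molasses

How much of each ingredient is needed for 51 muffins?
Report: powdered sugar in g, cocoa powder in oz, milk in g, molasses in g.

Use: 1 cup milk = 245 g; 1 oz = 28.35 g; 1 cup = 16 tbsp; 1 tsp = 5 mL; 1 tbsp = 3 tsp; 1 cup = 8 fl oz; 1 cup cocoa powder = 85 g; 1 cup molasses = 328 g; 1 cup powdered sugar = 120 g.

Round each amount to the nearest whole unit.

powdered sugar: 335 g; cocoa powder: 13 oz; milk: 1659 g; molasses: 145 g

Scaling factor: 51/24 = 17/8 = 2.125.
powdered sugar: (1 cup + 5 tbsp = 1.3125 cup) × 17/8 × 120 g/cup ≈ 335 g
cocoa powder: 2 cup × 17/8 × 85 g/cup ÷ 28.35 g/oz ≈ 13 oz
milk: (3 cup + 3 tbsp = 3.1875 cup) × 17/8 × 245 g/cup ≈ 1659 g
molasses: (3 tbsp + 1 tsp = 10/3 tbsp) × 17/8 ÷ 16 tbsp/cup × 328 g/cup ≈ 145 g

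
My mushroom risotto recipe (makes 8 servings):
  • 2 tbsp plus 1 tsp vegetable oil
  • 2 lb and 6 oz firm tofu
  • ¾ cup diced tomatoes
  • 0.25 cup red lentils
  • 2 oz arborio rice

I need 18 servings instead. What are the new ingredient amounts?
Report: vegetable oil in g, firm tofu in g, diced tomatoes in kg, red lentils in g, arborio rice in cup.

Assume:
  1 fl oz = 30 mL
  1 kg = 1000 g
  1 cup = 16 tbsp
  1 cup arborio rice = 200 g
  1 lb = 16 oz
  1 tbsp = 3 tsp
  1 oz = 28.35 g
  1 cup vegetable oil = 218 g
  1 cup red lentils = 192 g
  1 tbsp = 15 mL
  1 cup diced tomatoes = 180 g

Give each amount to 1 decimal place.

vegetable oil: 71.5 g; firm tofu: 2423.9 g; diced tomatoes: 0.3 kg; red lentils: 108.0 g; arborio rice: 0.6 cup

Scaling factor: 18/8 = 9/4 = 2.25.
vegetable oil: (2 tbsp + 1 tsp = 7/3 tbsp) × 9/4 ÷ 16 tbsp/cup × 218 g/cup ≈ 71.5 g
firm tofu: (2 lb + 6 oz = 2.375 lb) × 9/4 × 16 oz/lb × 28.35 g/oz ≈ 2423.9 g
diced tomatoes: 0.75 cup × 9/4 × 180 g/cup ÷ 1000 g/kg ≈ 0.3 kg
red lentils: 0.25 cup × 9/4 × 192 g/cup = 108.0 g
arborio rice: 2 oz × 9/4 × 28.35 g/oz ÷ 200 g/cup ≈ 0.6 cup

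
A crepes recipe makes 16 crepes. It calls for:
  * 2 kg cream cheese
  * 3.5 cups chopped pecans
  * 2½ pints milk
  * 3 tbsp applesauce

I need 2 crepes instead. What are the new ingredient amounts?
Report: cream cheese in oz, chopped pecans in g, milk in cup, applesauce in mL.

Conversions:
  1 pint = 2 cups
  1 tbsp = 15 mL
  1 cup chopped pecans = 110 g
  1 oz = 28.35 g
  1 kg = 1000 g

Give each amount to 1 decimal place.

Scaling factor: 2/16 = 1/8 = 0.125.
cream cheese: 2 kg × 1/8 × 1000 g/kg ÷ 28.35 g/oz ≈ 8.8 oz
chopped pecans: 3.5 cup × 1/8 × 110 g/cup ≈ 48.1 g
milk: 2.5 pint × 1/8 × 2 cup/pint ≈ 0.6 cup
applesauce: 3 tbsp × 1/8 × 15 mL/tbsp ≈ 5.6 mL

cream cheese: 8.8 oz; chopped pecans: 48.1 g; milk: 0.6 cup; applesauce: 5.6 mL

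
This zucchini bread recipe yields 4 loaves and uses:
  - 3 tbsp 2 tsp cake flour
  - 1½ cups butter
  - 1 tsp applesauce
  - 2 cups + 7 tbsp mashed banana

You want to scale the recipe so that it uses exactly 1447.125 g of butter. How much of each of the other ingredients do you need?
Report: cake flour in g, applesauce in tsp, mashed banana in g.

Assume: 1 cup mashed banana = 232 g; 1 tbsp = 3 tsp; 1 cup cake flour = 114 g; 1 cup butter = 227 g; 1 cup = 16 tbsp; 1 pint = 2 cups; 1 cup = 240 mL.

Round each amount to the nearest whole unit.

The original recipe has 340.5 g of butter, so the scaling factor is 1447.125 ÷ 340.5 = 17/4 = 4.25.
cake flour: (3 tbsp + 2 tsp = 11/3 tbsp) × 17/4 ÷ 16 tbsp/cup × 114 g/cup ≈ 111 g
applesauce: 1 tsp × 17/4 ≈ 4 tsp
mashed banana: (2 cup + 7 tbsp = 2.4375 cup) × 17/4 × 232 g/cup ≈ 2403 g

cake flour: 111 g; applesauce: 4 tsp; mashed banana: 2403 g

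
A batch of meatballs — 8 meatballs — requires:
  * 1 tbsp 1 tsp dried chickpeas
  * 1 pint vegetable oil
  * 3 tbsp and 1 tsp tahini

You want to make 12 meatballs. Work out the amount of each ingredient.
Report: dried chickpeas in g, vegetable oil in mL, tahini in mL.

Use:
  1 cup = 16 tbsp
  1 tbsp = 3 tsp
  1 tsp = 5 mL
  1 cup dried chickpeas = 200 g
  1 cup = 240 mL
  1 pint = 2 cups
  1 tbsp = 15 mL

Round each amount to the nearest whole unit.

Scaling factor: 12/8 = 3/2 = 1.5.
dried chickpeas: (1 tbsp + 1 tsp = 4/3 tbsp) × 3/2 ÷ 16 tbsp/cup × 200 g/cup = 25 g
vegetable oil: 1 pint × 3/2 × 2 cup/pint × 240 mL/cup = 720 mL
tahini: (3 tbsp + 1 tsp = 10/3 tbsp) × 3/2 × 15 mL/tbsp = 75 mL

dried chickpeas: 25 g; vegetable oil: 720 mL; tahini: 75 mL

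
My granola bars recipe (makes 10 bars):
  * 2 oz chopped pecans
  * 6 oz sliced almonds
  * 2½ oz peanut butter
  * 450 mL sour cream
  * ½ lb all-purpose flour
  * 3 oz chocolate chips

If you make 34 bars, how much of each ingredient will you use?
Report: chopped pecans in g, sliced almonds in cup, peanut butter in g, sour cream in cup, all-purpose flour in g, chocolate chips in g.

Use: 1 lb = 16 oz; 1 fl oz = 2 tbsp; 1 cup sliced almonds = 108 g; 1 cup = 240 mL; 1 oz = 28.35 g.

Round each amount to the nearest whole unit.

Scaling factor: 34/10 = 17/5 = 3.4.
chopped pecans: 2 oz × 17/5 × 28.35 g/oz ≈ 193 g
sliced almonds: 6 oz × 17/5 × 28.35 g/oz ÷ 108 g/cup ≈ 5 cup
peanut butter: 2.5 oz × 17/5 × 28.35 g/oz ≈ 241 g
sour cream: 450 mL × 17/5 ÷ 240 mL/cup ≈ 6 cup
all-purpose flour: 0.5 lb × 17/5 × 16 oz/lb × 28.35 g/oz ≈ 771 g
chocolate chips: 3 oz × 17/5 × 28.35 g/oz ≈ 289 g

chopped pecans: 193 g; sliced almonds: 5 cup; peanut butter: 241 g; sour cream: 6 cup; all-purpose flour: 771 g; chocolate chips: 289 g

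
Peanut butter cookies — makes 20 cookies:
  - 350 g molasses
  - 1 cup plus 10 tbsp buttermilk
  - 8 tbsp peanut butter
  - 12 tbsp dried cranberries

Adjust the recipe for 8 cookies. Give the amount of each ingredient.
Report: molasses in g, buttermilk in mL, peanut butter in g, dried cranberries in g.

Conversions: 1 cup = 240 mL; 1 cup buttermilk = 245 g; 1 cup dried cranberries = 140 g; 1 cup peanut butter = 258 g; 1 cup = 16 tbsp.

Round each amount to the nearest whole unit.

molasses: 140 g; buttermilk: 156 mL; peanut butter: 52 g; dried cranberries: 42 g

Scaling factor: 8/20 = 2/5 = 0.4.
molasses: 350 g × 2/5 = 140 g
buttermilk: (1 cup + 10 tbsp = 1.625 cup) × 2/5 × 240 mL/cup = 156 mL
peanut butter: 8 tbsp × 2/5 ÷ 16 tbsp/cup × 258 g/cup ≈ 52 g
dried cranberries: 12 tbsp × 2/5 ÷ 16 tbsp/cup × 140 g/cup = 42 g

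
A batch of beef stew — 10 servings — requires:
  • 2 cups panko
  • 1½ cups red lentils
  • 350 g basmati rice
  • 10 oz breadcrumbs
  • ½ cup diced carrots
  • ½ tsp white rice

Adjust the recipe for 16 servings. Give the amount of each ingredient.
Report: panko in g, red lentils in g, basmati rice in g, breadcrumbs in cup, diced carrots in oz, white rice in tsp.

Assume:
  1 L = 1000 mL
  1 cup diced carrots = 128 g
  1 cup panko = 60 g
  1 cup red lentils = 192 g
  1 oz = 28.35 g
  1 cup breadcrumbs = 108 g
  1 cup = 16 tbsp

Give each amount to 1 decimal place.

panko: 192.0 g; red lentils: 460.8 g; basmati rice: 560.0 g; breadcrumbs: 4.2 cup; diced carrots: 3.6 oz; white rice: 0.8 tsp

Scaling factor: 16/10 = 8/5 = 1.6.
panko: 2 cup × 8/5 × 60 g/cup = 192.0 g
red lentils: 1.5 cup × 8/5 × 192 g/cup = 460.8 g
basmati rice: 350 g × 8/5 = 560.0 g
breadcrumbs: 10 oz × 8/5 × 28.35 g/oz ÷ 108 g/cup = 4.2 cup
diced carrots: 0.5 cup × 8/5 × 128 g/cup ÷ 28.35 g/oz ≈ 3.6 oz
white rice: 0.5 tsp × 8/5 = 0.8 tsp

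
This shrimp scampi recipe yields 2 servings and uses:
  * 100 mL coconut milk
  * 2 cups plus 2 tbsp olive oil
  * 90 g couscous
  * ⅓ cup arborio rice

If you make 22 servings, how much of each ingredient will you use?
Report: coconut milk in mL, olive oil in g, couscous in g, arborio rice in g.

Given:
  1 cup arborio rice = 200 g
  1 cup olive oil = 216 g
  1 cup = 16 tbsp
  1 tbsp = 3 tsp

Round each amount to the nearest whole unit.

Scaling factor: 22/2 = 11.
coconut milk: 100 mL × 11 = 1100 mL
olive oil: (2 cup + 2 tbsp = 2.125 cup) × 11 × 216 g/cup = 5049 g
couscous: 90 g × 11 = 990 g
arborio rice: 1/3 cup × 11 × 200 g/cup ≈ 733 g

coconut milk: 1100 mL; olive oil: 5049 g; couscous: 990 g; arborio rice: 733 g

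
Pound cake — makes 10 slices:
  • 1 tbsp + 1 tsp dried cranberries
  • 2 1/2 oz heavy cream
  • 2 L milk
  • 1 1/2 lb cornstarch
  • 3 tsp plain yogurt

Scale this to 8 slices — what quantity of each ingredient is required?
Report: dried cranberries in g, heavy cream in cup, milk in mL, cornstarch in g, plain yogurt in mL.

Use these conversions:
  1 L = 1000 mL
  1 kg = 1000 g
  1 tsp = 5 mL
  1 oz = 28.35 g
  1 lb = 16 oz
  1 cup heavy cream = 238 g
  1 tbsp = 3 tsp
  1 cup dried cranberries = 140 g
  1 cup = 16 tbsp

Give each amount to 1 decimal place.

dried cranberries: 9.3 g; heavy cream: 0.2 cup; milk: 1600.0 mL; cornstarch: 544.3 g; plain yogurt: 12.0 mL

Scaling factor: 8/10 = 4/5 = 0.8.
dried cranberries: (1 tbsp + 1 tsp = 4/3 tbsp) × 4/5 ÷ 16 tbsp/cup × 140 g/cup ≈ 9.3 g
heavy cream: 2.5 oz × 4/5 × 28.35 g/oz ÷ 238 g/cup ≈ 0.2 cup
milk: 2 L × 4/5 × 1000 mL/L = 1600.0 mL
cornstarch: 1.5 lb × 4/5 × 16 oz/lb × 28.35 g/oz ≈ 544.3 g
plain yogurt: 3 tsp × 4/5 × 5 mL/tsp = 12.0 mL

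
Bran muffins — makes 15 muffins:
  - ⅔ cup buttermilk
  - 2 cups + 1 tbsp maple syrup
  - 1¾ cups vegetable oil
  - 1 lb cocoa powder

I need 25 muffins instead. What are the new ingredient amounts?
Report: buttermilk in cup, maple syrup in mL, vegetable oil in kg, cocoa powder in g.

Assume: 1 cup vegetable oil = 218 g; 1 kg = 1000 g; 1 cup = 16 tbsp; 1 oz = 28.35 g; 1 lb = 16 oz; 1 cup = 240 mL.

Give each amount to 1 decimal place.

Scaling factor: 25/15 = 5/3.
buttermilk: 2/3 cup × 5/3 ≈ 1.1 cup
maple syrup: (2 cup + 1 tbsp = 2.0625 cup) × 5/3 × 240 mL/cup = 825.0 mL
vegetable oil: 1.75 cup × 5/3 × 218 g/cup ÷ 1000 g/kg ≈ 0.6 kg
cocoa powder: 1 lb × 5/3 × 16 oz/lb × 28.35 g/oz = 756.0 g

buttermilk: 1.1 cup; maple syrup: 825.0 mL; vegetable oil: 0.6 kg; cocoa powder: 756.0 g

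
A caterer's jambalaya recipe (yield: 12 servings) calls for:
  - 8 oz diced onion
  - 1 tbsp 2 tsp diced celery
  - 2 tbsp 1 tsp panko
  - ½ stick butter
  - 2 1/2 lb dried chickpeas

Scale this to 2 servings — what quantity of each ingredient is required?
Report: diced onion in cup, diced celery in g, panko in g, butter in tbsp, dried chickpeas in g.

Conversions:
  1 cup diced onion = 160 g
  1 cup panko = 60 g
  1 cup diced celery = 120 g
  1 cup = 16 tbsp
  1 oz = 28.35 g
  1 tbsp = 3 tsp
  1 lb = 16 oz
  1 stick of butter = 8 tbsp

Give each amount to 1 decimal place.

Scaling factor: 2/12 = 1/6.
diced onion: 8 oz × 1/6 × 28.35 g/oz ÷ 160 g/cup ≈ 0.2 cup
diced celery: (1 tbsp + 2 tsp = 5/3 tbsp) × 1/6 ÷ 16 tbsp/cup × 120 g/cup ≈ 2.1 g
panko: (2 tbsp + 1 tsp = 7/3 tbsp) × 1/6 ÷ 16 tbsp/cup × 60 g/cup ≈ 1.5 g
butter: 0.5 stick × 1/6 × 8 tbsp/stick ≈ 0.7 tbsp
dried chickpeas: 2.5 lb × 1/6 × 16 oz/lb × 28.35 g/oz = 189.0 g

diced onion: 0.2 cup; diced celery: 2.1 g; panko: 1.5 g; butter: 0.7 tbsp; dried chickpeas: 189.0 g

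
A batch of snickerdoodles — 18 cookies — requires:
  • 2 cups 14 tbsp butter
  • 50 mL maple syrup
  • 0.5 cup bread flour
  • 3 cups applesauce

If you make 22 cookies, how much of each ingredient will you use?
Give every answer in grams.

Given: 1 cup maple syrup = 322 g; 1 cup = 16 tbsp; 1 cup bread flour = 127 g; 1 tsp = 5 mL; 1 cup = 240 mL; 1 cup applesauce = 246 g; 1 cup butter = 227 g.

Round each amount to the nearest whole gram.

Scaling factor: 22/18 = 11/9.
butter: (2 cup + 14 tbsp = 2.875 cup) × 11/9 × 227 g/cup ≈ 798 g
maple syrup: 50 mL × 11/9 ÷ 240 mL/cup × 322 g/cup ≈ 82 g
bread flour: 0.5 cup × 11/9 × 127 g/cup ≈ 78 g
applesauce: 3 cup × 11/9 × 246 g/cup = 902 g

butter: 798 g; maple syrup: 82 g; bread flour: 78 g; applesauce: 902 g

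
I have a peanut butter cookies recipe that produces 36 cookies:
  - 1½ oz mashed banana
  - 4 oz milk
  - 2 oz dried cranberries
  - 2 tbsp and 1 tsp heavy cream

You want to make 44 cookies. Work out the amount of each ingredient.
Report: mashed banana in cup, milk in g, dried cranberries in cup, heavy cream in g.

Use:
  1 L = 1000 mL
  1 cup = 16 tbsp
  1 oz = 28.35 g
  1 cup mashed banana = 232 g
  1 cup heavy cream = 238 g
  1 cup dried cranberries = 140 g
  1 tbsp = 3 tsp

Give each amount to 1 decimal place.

Scaling factor: 44/36 = 11/9.
mashed banana: 1.5 oz × 11/9 × 28.35 g/oz ÷ 232 g/cup ≈ 0.2 cup
milk: 4 oz × 11/9 × 28.35 g/oz = 138.6 g
dried cranberries: 2 oz × 11/9 × 28.35 g/oz ÷ 140 g/cup ≈ 0.5 cup
heavy cream: (2 tbsp + 1 tsp = 7/3 tbsp) × 11/9 ÷ 16 tbsp/cup × 238 g/cup ≈ 42.4 g

mashed banana: 0.2 cup; milk: 138.6 g; dried cranberries: 0.5 cup; heavy cream: 42.4 g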